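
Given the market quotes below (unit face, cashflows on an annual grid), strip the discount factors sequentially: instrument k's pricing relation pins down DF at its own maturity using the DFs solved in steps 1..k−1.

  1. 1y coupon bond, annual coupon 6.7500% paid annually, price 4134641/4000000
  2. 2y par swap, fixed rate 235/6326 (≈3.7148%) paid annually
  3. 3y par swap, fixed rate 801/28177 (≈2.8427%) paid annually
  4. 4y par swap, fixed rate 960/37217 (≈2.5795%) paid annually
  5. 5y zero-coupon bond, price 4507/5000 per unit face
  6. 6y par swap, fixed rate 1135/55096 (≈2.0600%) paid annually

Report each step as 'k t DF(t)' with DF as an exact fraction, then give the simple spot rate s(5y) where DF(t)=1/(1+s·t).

step 1 [1y] bond c/1=27/400: DF=(4134641/4000000 − 27/400·(0))/(1+27/400) = 9683/10000 ≈ 0.968300
step 2 [2y] swap r/1=235/6326: DF=(1 − 235/6326·(0.968300))/(1+235/6326) = 1859/2000 ≈ 0.929500
step 3 [3y] swap r/1=801/28177: DF=(1 − 801/28177·(0.968300+0.929500))/(1+801/28177) = 9199/10000 ≈ 0.919900
step 4 [4y] swap r/1=960/37217: DF=(1 − 960/37217·(0.968300+0.929500+0.919900))/(1+960/37217) = 113/125 ≈ 0.904000
step 5 [5y] zero: DF = P = 4507/5000 ≈ 0.901400
step 6 [6y] swap r/1=1135/55096: DF=(1 − 1135/55096·(0.968300+0.929500+0.919900+0.904000+0.901400))/(1+1135/55096) = 1773/2000 ≈ 0.886500

1 1 9683/10000
2 2 1859/2000
3 3 9199/10000
4 4 113/125
5 5 4507/5000
6 6 1773/2000
s(5y) = (1/(4507/5000) − 1)/(5) = 493/22535 ≈ 2.1877%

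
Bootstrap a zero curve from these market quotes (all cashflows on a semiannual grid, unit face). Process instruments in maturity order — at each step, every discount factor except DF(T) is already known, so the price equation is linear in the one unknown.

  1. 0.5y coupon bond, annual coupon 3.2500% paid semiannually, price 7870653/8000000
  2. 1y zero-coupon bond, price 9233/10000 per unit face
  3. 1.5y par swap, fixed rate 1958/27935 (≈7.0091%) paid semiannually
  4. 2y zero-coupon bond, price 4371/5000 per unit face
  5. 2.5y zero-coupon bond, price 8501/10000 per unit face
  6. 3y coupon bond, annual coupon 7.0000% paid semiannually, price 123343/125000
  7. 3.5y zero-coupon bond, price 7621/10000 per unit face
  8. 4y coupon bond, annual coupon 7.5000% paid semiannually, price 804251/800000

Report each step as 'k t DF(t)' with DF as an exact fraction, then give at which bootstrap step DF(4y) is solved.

1 1/2 9681/10000
2 1 9233/10000
3 3/2 9021/10000
4 2 4371/5000
5 5/2 8501/10000
6 3 4003/5000
7 7/2 7621/10000
8 4 1873/2500
DF(4y) is solved at step 8

step 1 [0.5y] bond c/2=13/800: DF=(7870653/8000000 − 13/800·(0))/(1+13/800) = 9681/10000 ≈ 0.968100
step 2 [1y] zero: DF = P = 9233/10000 ≈ 0.923300
step 3 [1.5y] swap r/2=979/27935: DF=(1 − 979/27935·(0.968100+0.923300))/(1+979/27935) = 9021/10000 ≈ 0.902100
step 4 [2y] zero: DF = P = 4371/5000 ≈ 0.874200
step 5 [2.5y] zero: DF = P = 8501/10000 ≈ 0.850100
step 6 [3y] bond c/2=7/200: DF=(123343/125000 − 7/200·(0.968100+0.923300+0.902100+0.874200+0.850100))/(1+7/200) = 4003/5000 ≈ 0.800600
step 7 [3.5y] zero: DF = P = 7621/10000 ≈ 0.762100
step 8 [4y] bond c/2=3/80: DF=(804251/800000 − 3/80·(0.968100+0.923300+0.902100+0.874200+0.850100+0.800600+0.762100))/(1+3/80) = 1873/2500 ≈ 0.749200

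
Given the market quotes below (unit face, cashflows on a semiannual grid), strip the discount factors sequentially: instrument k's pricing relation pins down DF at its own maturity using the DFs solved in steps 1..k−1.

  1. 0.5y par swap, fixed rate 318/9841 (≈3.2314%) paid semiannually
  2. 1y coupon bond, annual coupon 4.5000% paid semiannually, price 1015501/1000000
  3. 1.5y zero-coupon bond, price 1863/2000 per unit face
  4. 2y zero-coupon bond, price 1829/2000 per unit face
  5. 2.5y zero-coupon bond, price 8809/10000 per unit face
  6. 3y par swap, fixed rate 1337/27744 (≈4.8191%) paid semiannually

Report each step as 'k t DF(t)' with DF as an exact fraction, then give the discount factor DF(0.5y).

1 1/2 9841/10000
2 1 1943/2000
3 3/2 1863/2000
4 2 1829/2000
5 5/2 8809/10000
6 3 8663/10000
DF(0.5y) = 9841/10000 ≈ 0.984100

step 1 [0.5y] swap r/2=159/9841: DF=(1 − 159/9841·(0))/(1+159/9841) = 9841/10000 ≈ 0.984100
step 2 [1y] bond c/2=9/400: DF=(1015501/1000000 − 9/400·(0.984100))/(1+9/400) = 1943/2000 ≈ 0.971500
step 3 [1.5y] zero: DF = P = 1863/2000 ≈ 0.931500
step 4 [2y] zero: DF = P = 1829/2000 ≈ 0.914500
step 5 [2.5y] zero: DF = P = 8809/10000 ≈ 0.880900
step 6 [3y] swap r/2=1337/55488: DF=(1 − 1337/55488·(0.984100+0.971500+0.931500+0.914500+0.880900))/(1+1337/55488) = 8663/10000 ≈ 0.866300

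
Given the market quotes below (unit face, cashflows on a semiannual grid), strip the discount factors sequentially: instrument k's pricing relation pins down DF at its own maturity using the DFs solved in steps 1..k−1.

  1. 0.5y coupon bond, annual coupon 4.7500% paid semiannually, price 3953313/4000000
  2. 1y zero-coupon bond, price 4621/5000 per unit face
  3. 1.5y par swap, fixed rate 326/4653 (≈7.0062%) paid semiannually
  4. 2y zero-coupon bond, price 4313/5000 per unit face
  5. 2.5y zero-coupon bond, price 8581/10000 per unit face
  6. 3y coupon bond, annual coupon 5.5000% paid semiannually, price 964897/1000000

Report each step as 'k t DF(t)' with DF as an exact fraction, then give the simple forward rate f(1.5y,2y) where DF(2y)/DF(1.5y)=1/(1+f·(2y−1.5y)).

step 1 [0.5y] bond c/2=19/800: DF=(3953313/4000000 − 19/800·(0))/(1+19/800) = 4827/5000 ≈ 0.965400
step 2 [1y] zero: DF = P = 4621/5000 ≈ 0.924200
step 3 [1.5y] swap r/2=163/4653: DF=(1 − 163/4653·(0.965400+0.924200))/(1+163/4653) = 4511/5000 ≈ 0.902200
step 4 [2y] zero: DF = P = 4313/5000 ≈ 0.862600
step 5 [2.5y] zero: DF = P = 8581/10000 ≈ 0.858100
step 6 [3y] bond c/2=11/400: DF=(964897/1000000 − 11/400·(0.965400+0.924200+0.902200+0.862600+0.858100))/(1+11/400) = 8183/10000 ≈ 0.818300

1 1/2 4827/5000
2 1 4621/5000
3 3/2 4511/5000
4 2 4313/5000
5 5/2 8581/10000
6 3 8183/10000
f(1.5y,2y) = ((4511/5000)/(4313/5000) − 1)/(1/2) = 396/4313 ≈ 9.1815%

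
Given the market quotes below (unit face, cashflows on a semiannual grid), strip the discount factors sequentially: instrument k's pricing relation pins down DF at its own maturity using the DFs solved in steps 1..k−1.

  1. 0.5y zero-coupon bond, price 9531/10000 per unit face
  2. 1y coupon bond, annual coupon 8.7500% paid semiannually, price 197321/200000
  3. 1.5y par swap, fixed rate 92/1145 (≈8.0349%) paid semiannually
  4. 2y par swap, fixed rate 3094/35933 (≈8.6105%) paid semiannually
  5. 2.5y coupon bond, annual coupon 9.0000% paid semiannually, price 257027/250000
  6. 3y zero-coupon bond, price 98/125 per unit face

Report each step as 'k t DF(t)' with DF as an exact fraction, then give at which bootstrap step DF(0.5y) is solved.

1 1/2 9531/10000
2 1 9053/10000
3 3/2 556/625
4 2 8453/10000
5 5/2 8291/10000
6 3 98/125
DF(0.5y) is solved at step 1

step 1 [0.5y] zero: DF = P = 9531/10000 ≈ 0.953100
step 2 [1y] bond c/2=7/160: DF=(197321/200000 − 7/160·(0.953100))/(1+7/160) = 9053/10000 ≈ 0.905300
step 3 [1.5y] swap r/2=46/1145: DF=(1 − 46/1145·(0.953100+0.905300))/(1+46/1145) = 556/625 ≈ 0.889600
step 4 [2y] swap r/2=1547/35933: DF=(1 − 1547/35933·(0.953100+0.905300+0.889600))/(1+1547/35933) = 8453/10000 ≈ 0.845300
step 5 [2.5y] bond c/2=9/200: DF=(257027/250000 − 9/200·(0.953100+0.905300+0.889600+0.845300))/(1+9/200) = 8291/10000 ≈ 0.829100
step 6 [3y] zero: DF = P = 98/125 ≈ 0.784000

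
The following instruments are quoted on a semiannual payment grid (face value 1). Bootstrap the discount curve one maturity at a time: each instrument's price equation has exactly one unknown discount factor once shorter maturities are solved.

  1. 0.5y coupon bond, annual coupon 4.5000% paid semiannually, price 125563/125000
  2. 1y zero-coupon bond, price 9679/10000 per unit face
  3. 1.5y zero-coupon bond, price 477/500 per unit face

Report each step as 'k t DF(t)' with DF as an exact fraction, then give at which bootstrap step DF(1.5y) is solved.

step 1 [0.5y] bond c/2=9/400: DF=(125563/125000 − 9/400·(0))/(1+9/400) = 614/625 ≈ 0.982400
step 2 [1y] zero: DF = P = 9679/10000 ≈ 0.967900
step 3 [1.5y] zero: DF = P = 477/500 ≈ 0.954000

1 1/2 614/625
2 1 9679/10000
3 3/2 477/500
DF(1.5y) is solved at step 3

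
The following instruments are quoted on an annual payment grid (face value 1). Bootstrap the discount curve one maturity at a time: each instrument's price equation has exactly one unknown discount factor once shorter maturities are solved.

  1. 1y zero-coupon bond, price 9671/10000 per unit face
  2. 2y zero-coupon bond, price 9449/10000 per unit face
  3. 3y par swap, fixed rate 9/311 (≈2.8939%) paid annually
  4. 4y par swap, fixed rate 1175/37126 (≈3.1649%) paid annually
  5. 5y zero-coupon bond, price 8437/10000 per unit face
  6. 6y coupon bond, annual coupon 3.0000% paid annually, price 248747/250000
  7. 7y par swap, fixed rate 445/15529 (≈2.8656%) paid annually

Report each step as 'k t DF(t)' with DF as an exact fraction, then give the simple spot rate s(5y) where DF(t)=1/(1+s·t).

1 1 9671/10000
2 2 9449/10000
3 3 9181/10000
4 4 353/400
5 5 8437/10000
6 6 8333/10000
7 7 411/500
s(5y) = (1/(8437/10000) − 1)/(5) = 1563/42185 ≈ 3.7051%

step 1 [1y] zero: DF = P = 9671/10000 ≈ 0.967100
step 2 [2y] zero: DF = P = 9449/10000 ≈ 0.944900
step 3 [3y] swap r/1=9/311: DF=(1 − 9/311·(0.967100+0.944900))/(1+9/311) = 9181/10000 ≈ 0.918100
step 4 [4y] swap r/1=1175/37126: DF=(1 − 1175/37126·(0.967100+0.944900+0.918100))/(1+1175/37126) = 353/400 ≈ 0.882500
step 5 [5y] zero: DF = P = 8437/10000 ≈ 0.843700
step 6 [6y] bond c/1=3/100: DF=(248747/250000 − 3/100·(0.967100+0.944900+0.918100+0.882500+0.843700))/(1+3/100) = 8333/10000 ≈ 0.833300
step 7 [7y] swap r/1=445/15529: DF=(1 − 445/15529·(0.967100+0.944900+0.918100+0.882500+0.843700+0.833300))/(1+445/15529) = 411/500 ≈ 0.822000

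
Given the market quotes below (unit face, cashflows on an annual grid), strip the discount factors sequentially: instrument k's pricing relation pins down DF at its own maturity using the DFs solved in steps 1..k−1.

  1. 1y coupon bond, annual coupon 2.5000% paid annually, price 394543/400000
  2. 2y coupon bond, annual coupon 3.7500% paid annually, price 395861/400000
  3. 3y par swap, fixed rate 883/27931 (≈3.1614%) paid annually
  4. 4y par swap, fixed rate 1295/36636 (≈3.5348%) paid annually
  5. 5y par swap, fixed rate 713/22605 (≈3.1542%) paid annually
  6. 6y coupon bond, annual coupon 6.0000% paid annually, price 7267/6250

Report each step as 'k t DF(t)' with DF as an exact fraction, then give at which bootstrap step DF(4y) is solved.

step 1 [1y] bond c/1=1/40: DF=(394543/400000 − 1/40·(0))/(1+1/40) = 9623/10000 ≈ 0.962300
step 2 [2y] bond c/1=3/80: DF=(395861/400000 − 3/80·(0.962300))/(1+3/80) = 9191/10000 ≈ 0.919100
step 3 [3y] swap r/1=883/27931: DF=(1 − 883/27931·(0.962300+0.919100))/(1+883/27931) = 9117/10000 ≈ 0.911700
step 4 [4y] swap r/1=1295/36636: DF=(1 − 1295/36636·(0.962300+0.919100+0.911700))/(1+1295/36636) = 1741/2000 ≈ 0.870500
step 5 [5y] swap r/1=713/22605: DF=(1 − 713/22605·(0.962300+0.919100+0.911700+0.870500))/(1+713/22605) = 4287/5000 ≈ 0.857400
step 6 [6y] bond c/1=3/50: DF=(7267/6250 − 3/50·(0.962300+0.919100+0.911700+0.870500+0.857400))/(1+3/50) = 841/1000 ≈ 0.841000

1 1 9623/10000
2 2 9191/10000
3 3 9117/10000
4 4 1741/2000
5 5 4287/5000
6 6 841/1000
DF(4y) is solved at step 4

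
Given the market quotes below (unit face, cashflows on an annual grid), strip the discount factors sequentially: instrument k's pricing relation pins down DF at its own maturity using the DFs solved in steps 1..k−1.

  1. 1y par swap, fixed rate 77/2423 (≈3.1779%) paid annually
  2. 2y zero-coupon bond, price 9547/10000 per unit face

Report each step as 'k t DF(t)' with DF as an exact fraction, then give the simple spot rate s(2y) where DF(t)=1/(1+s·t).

1 1 2423/2500
2 2 9547/10000
s(2y) = (1/(9547/10000) − 1)/(2) = 453/19094 ≈ 2.3725%

step 1 [1y] swap r/1=77/2423: DF=(1 − 77/2423·(0))/(1+77/2423) = 2423/2500 ≈ 0.969200
step 2 [2y] zero: DF = P = 9547/10000 ≈ 0.954700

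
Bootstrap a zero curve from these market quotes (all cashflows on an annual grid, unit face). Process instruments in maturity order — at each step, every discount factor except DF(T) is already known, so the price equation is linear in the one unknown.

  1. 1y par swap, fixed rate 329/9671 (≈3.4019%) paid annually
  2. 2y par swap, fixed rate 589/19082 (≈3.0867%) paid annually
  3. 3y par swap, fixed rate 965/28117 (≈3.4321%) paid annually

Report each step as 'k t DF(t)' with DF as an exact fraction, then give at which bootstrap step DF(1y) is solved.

1 1 9671/10000
2 2 9411/10000
3 3 1807/2000
DF(1y) is solved at step 1

step 1 [1y] swap r/1=329/9671: DF=(1 − 329/9671·(0))/(1+329/9671) = 9671/10000 ≈ 0.967100
step 2 [2y] swap r/1=589/19082: DF=(1 − 589/19082·(0.967100))/(1+589/19082) = 9411/10000 ≈ 0.941100
step 3 [3y] swap r/1=965/28117: DF=(1 − 965/28117·(0.967100+0.941100))/(1+965/28117) = 1807/2000 ≈ 0.903500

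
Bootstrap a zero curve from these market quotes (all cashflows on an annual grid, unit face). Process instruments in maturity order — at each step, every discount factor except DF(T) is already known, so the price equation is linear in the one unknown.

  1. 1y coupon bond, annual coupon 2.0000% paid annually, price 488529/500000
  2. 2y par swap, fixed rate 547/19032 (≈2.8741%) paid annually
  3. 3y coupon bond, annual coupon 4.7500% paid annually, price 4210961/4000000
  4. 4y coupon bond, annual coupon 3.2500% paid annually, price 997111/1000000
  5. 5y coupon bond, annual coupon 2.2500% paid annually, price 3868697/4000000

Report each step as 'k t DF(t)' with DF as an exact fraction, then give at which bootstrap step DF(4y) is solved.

1 1 9579/10000
2 2 9453/10000
3 3 9187/10000
4 4 8769/10000
5 5 1729/2000
DF(4y) is solved at step 4

step 1 [1y] bond c/1=1/50: DF=(488529/500000 − 1/50·(0))/(1+1/50) = 9579/10000 ≈ 0.957900
step 2 [2y] swap r/1=547/19032: DF=(1 − 547/19032·(0.957900))/(1+547/19032) = 9453/10000 ≈ 0.945300
step 3 [3y] bond c/1=19/400: DF=(4210961/4000000 − 19/400·(0.957900+0.945300))/(1+19/400) = 9187/10000 ≈ 0.918700
step 4 [4y] bond c/1=13/400: DF=(997111/1000000 − 13/400·(0.957900+0.945300+0.918700))/(1+13/400) = 8769/10000 ≈ 0.876900
step 5 [5y] bond c/1=9/400: DF=(3868697/4000000 − 9/400·(0.957900+0.945300+0.918700+0.876900))/(1+9/400) = 1729/2000 ≈ 0.864500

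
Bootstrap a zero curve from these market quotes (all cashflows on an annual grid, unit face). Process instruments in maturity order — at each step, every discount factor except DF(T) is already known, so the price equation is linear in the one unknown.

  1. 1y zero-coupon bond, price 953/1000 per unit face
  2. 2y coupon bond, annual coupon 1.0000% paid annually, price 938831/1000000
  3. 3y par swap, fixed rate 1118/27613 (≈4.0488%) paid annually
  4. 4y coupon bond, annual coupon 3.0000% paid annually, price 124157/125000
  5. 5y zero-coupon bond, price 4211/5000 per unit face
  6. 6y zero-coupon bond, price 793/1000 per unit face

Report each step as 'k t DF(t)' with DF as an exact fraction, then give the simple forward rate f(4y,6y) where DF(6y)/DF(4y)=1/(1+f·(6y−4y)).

step 1 [1y] zero: DF = P = 953/1000 ≈ 0.953000
step 2 [2y] bond c/1=1/100: DF=(938831/1000000 − 1/100·(0.953000))/(1+1/100) = 9201/10000 ≈ 0.920100
step 3 [3y] swap r/1=1118/27613: DF=(1 − 1118/27613·(0.953000+0.920100))/(1+1118/27613) = 4441/5000 ≈ 0.888200
step 4 [4y] bond c/1=3/100: DF=(124157/125000 − 3/100·(0.953000+0.920100+0.888200))/(1+3/100) = 8839/10000 ≈ 0.883900
step 5 [5y] zero: DF = P = 4211/5000 ≈ 0.842200
step 6 [6y] zero: DF = P = 793/1000 ≈ 0.793000

1 1 953/1000
2 2 9201/10000
3 3 4441/5000
4 4 8839/10000
5 5 4211/5000
6 6 793/1000
f(4y,6y) = ((8839/10000)/(793/1000) − 1)/(2) = 909/15860 ≈ 5.7314%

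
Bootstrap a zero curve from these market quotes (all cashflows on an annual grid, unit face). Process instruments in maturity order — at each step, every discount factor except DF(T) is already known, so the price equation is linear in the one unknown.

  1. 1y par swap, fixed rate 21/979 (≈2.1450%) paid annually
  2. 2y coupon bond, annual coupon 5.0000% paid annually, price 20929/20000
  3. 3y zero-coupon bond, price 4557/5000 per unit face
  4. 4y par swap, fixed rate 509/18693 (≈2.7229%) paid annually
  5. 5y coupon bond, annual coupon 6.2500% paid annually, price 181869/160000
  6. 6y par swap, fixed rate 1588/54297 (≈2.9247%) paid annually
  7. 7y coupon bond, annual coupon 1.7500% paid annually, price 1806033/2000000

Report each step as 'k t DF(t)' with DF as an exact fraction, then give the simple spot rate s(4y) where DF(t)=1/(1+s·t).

step 1 [1y] swap r/1=21/979: DF=(1 − 21/979·(0))/(1+21/979) = 979/1000 ≈ 0.979000
step 2 [2y] bond c/1=1/20: DF=(20929/20000 − 1/20·(0.979000))/(1+1/20) = 19/20 ≈ 0.950000
step 3 [3y] zero: DF = P = 4557/5000 ≈ 0.911400
step 4 [4y] swap r/1=509/18693: DF=(1 − 509/18693·(0.979000+0.950000+0.911400))/(1+509/18693) = 4491/5000 ≈ 0.898200
step 5 [5y] bond c/1=1/16: DF=(181869/160000 − 1/16·(0.979000+0.950000+0.911400+0.898200))/(1+1/16) = 8499/10000 ≈ 0.849900
step 6 [6y] swap r/1=1588/54297: DF=(1 − 1588/54297·(0.979000+0.950000+0.911400+0.898200+0.849900))/(1+1588/54297) = 2103/2500 ≈ 0.841200
step 7 [7y] bond c/1=7/400: DF=(1806033/2000000 − 7/400·(0.979000+0.950000+0.911400+0.898200+0.849900+0.841200))/(1+7/400) = 7941/10000 ≈ 0.794100

1 1 979/1000
2 2 19/20
3 3 4557/5000
4 4 4491/5000
5 5 8499/10000
6 6 2103/2500
7 7 7941/10000
s(4y) = (1/(4491/5000) − 1)/(4) = 509/17964 ≈ 2.8334%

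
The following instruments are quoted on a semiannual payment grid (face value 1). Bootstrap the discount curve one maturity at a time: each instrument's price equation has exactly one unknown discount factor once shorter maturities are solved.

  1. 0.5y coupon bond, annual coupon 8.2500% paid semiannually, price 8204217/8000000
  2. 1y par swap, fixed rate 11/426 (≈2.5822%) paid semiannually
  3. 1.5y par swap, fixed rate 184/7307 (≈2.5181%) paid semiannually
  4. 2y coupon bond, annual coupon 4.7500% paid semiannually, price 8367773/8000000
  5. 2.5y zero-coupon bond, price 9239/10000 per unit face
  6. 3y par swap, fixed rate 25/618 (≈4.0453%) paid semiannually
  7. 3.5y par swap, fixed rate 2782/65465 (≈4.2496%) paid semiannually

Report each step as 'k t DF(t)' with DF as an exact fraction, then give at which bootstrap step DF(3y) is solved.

1 1/2 9849/10000
2 1 9747/10000
3 3/2 602/625
4 2 9539/10000
5 5/2 9239/10000
6 3 177/200
7 7/2 8609/10000
DF(3y) is solved at step 6

step 1 [0.5y] bond c/2=33/800: DF=(8204217/8000000 − 33/800·(0))/(1+33/800) = 9849/10000 ≈ 0.984900
step 2 [1y] swap r/2=11/852: DF=(1 − 11/852·(0.984900))/(1+11/852) = 9747/10000 ≈ 0.974700
step 3 [1.5y] swap r/2=92/7307: DF=(1 − 92/7307·(0.984900+0.974700))/(1+92/7307) = 602/625 ≈ 0.963200
step 4 [2y] bond c/2=19/800: DF=(8367773/8000000 − 19/800·(0.984900+0.974700+0.963200))/(1+19/800) = 9539/10000 ≈ 0.953900
step 5 [2.5y] zero: DF = P = 9239/10000 ≈ 0.923900
step 6 [3y] swap r/2=25/1236: DF=(1 − 25/1236·(0.984900+0.974700+0.963200+0.953900+0.923900))/(1+25/1236) = 177/200 ≈ 0.885000
step 7 [3.5y] swap r/2=1391/65465: DF=(1 − 1391/65465·(0.984900+0.974700+0.963200+0.953900+0.923900+0.885000))/(1+1391/65465) = 8609/10000 ≈ 0.860900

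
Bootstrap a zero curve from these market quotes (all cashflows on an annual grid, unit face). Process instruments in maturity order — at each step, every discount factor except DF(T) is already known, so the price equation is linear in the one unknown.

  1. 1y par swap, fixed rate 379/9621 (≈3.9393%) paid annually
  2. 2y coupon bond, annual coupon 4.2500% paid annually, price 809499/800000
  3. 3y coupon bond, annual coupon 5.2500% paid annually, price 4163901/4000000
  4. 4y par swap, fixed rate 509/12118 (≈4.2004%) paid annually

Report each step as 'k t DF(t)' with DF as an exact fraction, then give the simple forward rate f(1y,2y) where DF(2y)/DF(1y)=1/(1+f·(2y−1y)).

step 1 [1y] swap r/1=379/9621: DF=(1 − 379/9621·(0))/(1+379/9621) = 9621/10000 ≈ 0.962100
step 2 [2y] bond c/1=17/400: DF=(809499/800000 − 17/400·(0.962100))/(1+17/400) = 4657/5000 ≈ 0.931400
step 3 [3y] bond c/1=21/400: DF=(4163901/4000000 − 21/400·(0.962100+0.931400))/(1+21/400) = 4473/5000 ≈ 0.894600
step 4 [4y] swap r/1=509/12118: DF=(1 − 509/12118·(0.962100+0.931400+0.894600))/(1+509/12118) = 8473/10000 ≈ 0.847300

1 1 9621/10000
2 2 4657/5000
3 3 4473/5000
4 4 8473/10000
f(1y,2y) = ((9621/10000)/(4657/5000) − 1)/(1) = 307/9314 ≈ 3.2961%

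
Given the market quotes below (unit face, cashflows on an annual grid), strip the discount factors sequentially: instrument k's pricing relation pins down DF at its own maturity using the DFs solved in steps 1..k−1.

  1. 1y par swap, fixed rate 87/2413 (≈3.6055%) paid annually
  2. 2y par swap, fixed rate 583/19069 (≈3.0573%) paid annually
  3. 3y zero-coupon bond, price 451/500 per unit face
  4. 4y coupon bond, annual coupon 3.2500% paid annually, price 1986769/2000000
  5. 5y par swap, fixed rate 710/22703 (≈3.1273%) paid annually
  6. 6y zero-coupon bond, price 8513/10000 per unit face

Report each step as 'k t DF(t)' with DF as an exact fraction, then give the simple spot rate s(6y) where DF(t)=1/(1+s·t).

1 1 2413/2500
2 2 9417/10000
3 3 451/500
4 4 8737/10000
5 5 429/500
6 6 8513/10000
s(6y) = (1/(8513/10000) − 1)/(6) = 1487/51078 ≈ 2.9112%

step 1 [1y] swap r/1=87/2413: DF=(1 − 87/2413·(0))/(1+87/2413) = 2413/2500 ≈ 0.965200
step 2 [2y] swap r/1=583/19069: DF=(1 − 583/19069·(0.965200))/(1+583/19069) = 9417/10000 ≈ 0.941700
step 3 [3y] zero: DF = P = 451/500 ≈ 0.902000
step 4 [4y] bond c/1=13/400: DF=(1986769/2000000 − 13/400·(0.965200+0.941700+0.902000))/(1+13/400) = 8737/10000 ≈ 0.873700
step 5 [5y] swap r/1=710/22703: DF=(1 − 710/22703·(0.965200+0.941700+0.902000+0.873700))/(1+710/22703) = 429/500 ≈ 0.858000
step 6 [6y] zero: DF = P = 8513/10000 ≈ 0.851300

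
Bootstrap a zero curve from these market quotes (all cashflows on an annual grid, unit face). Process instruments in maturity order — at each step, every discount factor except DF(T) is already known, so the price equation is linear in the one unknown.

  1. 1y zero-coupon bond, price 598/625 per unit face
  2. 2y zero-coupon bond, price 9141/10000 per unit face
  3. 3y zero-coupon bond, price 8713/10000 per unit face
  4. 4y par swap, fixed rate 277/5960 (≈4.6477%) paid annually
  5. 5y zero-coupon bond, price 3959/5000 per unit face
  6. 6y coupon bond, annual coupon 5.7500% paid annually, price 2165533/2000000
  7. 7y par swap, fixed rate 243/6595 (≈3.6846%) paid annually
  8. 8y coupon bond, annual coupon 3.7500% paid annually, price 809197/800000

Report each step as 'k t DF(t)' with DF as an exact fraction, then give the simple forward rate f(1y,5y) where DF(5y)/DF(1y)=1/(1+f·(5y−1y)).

step 1 [1y] zero: DF = P = 598/625 ≈ 0.956800
step 2 [2y] zero: DF = P = 9141/10000 ≈ 0.914100
step 3 [3y] zero: DF = P = 8713/10000 ≈ 0.871300
step 4 [4y] swap r/1=277/5960: DF=(1 − 277/5960·(0.956800+0.914100+0.871300))/(1+277/5960) = 4169/5000 ≈ 0.833800
step 5 [5y] zero: DF = P = 3959/5000 ≈ 0.791800
step 6 [6y] bond c/1=23/400: DF=(2165533/2000000 − 23/400·(0.956800+0.914100+0.871300+0.833800+0.791800))/(1+23/400) = 983/1250 ≈ 0.786400
step 7 [7y] swap r/1=243/6595: DF=(1 − 243/6595·(0.956800+0.914100+0.871300+0.833800+0.791800+0.786400))/(1+243/6595) = 7813/10000 ≈ 0.781300
step 8 [8y] bond c/1=3/80: DF=(809197/800000 − 3/80·(0.956800+0.914100+0.871300+0.833800+0.791800+0.786400+0.781300))/(1+3/80) = 1901/2500 ≈ 0.760400

1 1 598/625
2 2 9141/10000
3 3 8713/10000
4 4 4169/5000
5 5 3959/5000
6 6 983/1250
7 7 7813/10000
8 8 1901/2500
f(1y,5y) = ((598/625)/(3959/5000) − 1)/(4) = 825/15836 ≈ 5.2096%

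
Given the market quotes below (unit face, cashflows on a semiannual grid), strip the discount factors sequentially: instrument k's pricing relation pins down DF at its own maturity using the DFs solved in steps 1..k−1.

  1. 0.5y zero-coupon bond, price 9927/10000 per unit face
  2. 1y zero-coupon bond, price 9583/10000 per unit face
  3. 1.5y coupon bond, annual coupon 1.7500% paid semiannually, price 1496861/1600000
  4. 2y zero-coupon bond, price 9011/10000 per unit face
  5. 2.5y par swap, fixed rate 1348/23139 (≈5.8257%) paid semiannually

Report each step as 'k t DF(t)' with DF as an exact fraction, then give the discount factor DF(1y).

1 1/2 9927/10000
2 1 9583/10000
3 3/2 1821/2000
4 2 9011/10000
5 5/2 2163/2500
DF(1y) = 9583/10000 ≈ 0.958300

step 1 [0.5y] zero: DF = P = 9927/10000 ≈ 0.992700
step 2 [1y] zero: DF = P = 9583/10000 ≈ 0.958300
step 3 [1.5y] bond c/2=7/800: DF=(1496861/1600000 − 7/800·(0.992700+0.958300))/(1+7/800) = 1821/2000 ≈ 0.910500
step 4 [2y] zero: DF = P = 9011/10000 ≈ 0.901100
step 5 [2.5y] swap r/2=674/23139: DF=(1 − 674/23139·(0.992700+0.958300+0.910500+0.901100))/(1+674/23139) = 2163/2500 ≈ 0.865200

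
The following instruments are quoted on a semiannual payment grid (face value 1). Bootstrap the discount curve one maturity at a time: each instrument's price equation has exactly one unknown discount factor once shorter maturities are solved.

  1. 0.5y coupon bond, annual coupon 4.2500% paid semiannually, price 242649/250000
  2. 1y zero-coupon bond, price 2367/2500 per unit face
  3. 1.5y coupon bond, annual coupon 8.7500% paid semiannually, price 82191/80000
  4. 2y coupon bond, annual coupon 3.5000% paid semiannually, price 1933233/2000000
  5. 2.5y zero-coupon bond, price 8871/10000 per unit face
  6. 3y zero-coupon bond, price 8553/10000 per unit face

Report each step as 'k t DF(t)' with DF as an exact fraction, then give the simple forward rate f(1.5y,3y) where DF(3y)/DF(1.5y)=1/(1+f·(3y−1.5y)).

step 1 [0.5y] bond c/2=17/800: DF=(242649/250000 − 17/800·(0))/(1+17/800) = 594/625 ≈ 0.950400
step 2 [1y] zero: DF = P = 2367/2500 ≈ 0.946800
step 3 [1.5y] bond c/2=7/160: DF=(82191/80000 − 7/160·(0.950400+0.946800))/(1+7/160) = 1131/1250 ≈ 0.904800
step 4 [2y] bond c/2=7/400: DF=(1933233/2000000 − 7/400·(0.950400+0.946800+0.904800))/(1+7/400) = 4509/5000 ≈ 0.901800
step 5 [2.5y] zero: DF = P = 8871/10000 ≈ 0.887100
step 6 [3y] zero: DF = P = 8553/10000 ≈ 0.855300

1 1/2 594/625
2 1 2367/2500
3 3/2 1131/1250
4 2 4509/5000
5 5/2 8871/10000
6 3 8553/10000
f(1.5y,3y) = ((1131/1250)/(8553/10000) − 1)/(3/2) = 110/2851 ≈ 3.8583%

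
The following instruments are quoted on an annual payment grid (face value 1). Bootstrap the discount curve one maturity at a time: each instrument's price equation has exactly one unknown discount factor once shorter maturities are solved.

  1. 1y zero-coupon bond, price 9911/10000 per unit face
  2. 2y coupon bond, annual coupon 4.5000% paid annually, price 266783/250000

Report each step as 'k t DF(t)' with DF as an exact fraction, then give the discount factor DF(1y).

1 1 9911/10000
2 2 1957/2000
DF(1y) = 9911/10000 ≈ 0.991100

step 1 [1y] zero: DF = P = 9911/10000 ≈ 0.991100
step 2 [2y] bond c/1=9/200: DF=(266783/250000 − 9/200·(0.991100))/(1+9/200) = 1957/2000 ≈ 0.978500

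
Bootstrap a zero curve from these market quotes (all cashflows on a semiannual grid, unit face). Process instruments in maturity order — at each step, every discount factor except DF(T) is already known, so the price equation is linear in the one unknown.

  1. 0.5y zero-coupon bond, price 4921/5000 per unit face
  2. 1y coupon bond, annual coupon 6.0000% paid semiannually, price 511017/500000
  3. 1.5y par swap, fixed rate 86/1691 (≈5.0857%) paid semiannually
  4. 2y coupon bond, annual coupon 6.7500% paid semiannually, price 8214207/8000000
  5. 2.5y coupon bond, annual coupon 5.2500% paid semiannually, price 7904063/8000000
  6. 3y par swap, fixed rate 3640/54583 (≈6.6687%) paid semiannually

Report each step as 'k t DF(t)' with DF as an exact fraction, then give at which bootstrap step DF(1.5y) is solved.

step 1 [0.5y] zero: DF = P = 4921/5000 ≈ 0.984200
step 2 [1y] bond c/2=3/100: DF=(511017/500000 − 3/100·(0.984200))/(1+3/100) = 2409/2500 ≈ 0.963600
step 3 [1.5y] swap r/2=43/1691: DF=(1 − 43/1691·(0.984200+0.963600))/(1+43/1691) = 9269/10000 ≈ 0.926900
step 4 [2y] bond c/2=27/800: DF=(8214207/8000000 − 27/800·(0.984200+0.963600+0.926900))/(1+27/800) = 4497/5000 ≈ 0.899400
step 5 [2.5y] bond c/2=21/800: DF=(7904063/8000000 − 21/800·(0.984200+0.963600+0.926900+0.899400))/(1+21/800) = 4331/5000 ≈ 0.866200
step 6 [3y] swap r/2=1820/54583: DF=(1 − 1820/54583·(0.984200+0.963600+0.926900+0.899400+0.866200))/(1+1820/54583) = 409/500 ≈ 0.818000

1 1/2 4921/5000
2 1 2409/2500
3 3/2 9269/10000
4 2 4497/5000
5 5/2 4331/5000
6 3 409/500
DF(1.5y) is solved at step 3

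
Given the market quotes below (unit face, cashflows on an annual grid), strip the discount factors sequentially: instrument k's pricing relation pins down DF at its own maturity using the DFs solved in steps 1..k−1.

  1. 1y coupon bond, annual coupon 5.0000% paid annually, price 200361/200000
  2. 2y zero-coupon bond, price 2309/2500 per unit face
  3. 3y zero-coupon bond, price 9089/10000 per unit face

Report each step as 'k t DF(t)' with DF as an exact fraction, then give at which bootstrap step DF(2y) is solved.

step 1 [1y] bond c/1=1/20: DF=(200361/200000 − 1/20·(0))/(1+1/20) = 9541/10000 ≈ 0.954100
step 2 [2y] zero: DF = P = 2309/2500 ≈ 0.923600
step 3 [3y] zero: DF = P = 9089/10000 ≈ 0.908900

1 1 9541/10000
2 2 2309/2500
3 3 9089/10000
DF(2y) is solved at step 2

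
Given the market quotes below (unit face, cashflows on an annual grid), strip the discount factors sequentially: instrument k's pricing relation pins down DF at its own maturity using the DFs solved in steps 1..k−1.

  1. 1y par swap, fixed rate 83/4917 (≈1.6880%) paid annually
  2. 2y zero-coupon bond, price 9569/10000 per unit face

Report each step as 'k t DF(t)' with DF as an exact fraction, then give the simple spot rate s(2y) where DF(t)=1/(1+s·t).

step 1 [1y] swap r/1=83/4917: DF=(1 − 83/4917·(0))/(1+83/4917) = 4917/5000 ≈ 0.983400
step 2 [2y] zero: DF = P = 9569/10000 ≈ 0.956900

1 1 4917/5000
2 2 9569/10000
s(2y) = (1/(9569/10000) − 1)/(2) = 431/19138 ≈ 2.2521%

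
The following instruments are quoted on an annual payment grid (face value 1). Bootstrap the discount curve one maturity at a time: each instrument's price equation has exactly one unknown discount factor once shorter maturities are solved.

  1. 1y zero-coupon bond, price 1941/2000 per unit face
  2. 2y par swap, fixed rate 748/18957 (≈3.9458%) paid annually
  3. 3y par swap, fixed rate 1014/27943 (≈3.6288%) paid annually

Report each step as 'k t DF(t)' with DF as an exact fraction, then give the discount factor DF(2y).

step 1 [1y] zero: DF = P = 1941/2000 ≈ 0.970500
step 2 [2y] swap r/1=748/18957: DF=(1 − 748/18957·(0.970500))/(1+748/18957) = 2313/2500 ≈ 0.925200
step 3 [3y] swap r/1=1014/27943: DF=(1 − 1014/27943·(0.970500+0.925200))/(1+1014/27943) = 4493/5000 ≈ 0.898600

1 1 1941/2000
2 2 2313/2500
3 3 4493/5000
DF(2y) = 2313/2500 ≈ 0.925200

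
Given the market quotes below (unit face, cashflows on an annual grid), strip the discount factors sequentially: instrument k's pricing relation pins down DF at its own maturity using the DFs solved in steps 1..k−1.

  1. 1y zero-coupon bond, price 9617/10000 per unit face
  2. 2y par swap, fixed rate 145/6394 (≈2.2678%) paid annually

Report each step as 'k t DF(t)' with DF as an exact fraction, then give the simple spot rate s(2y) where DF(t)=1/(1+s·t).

step 1 [1y] zero: DF = P = 9617/10000 ≈ 0.961700
step 2 [2y] swap r/1=145/6394: DF=(1 − 145/6394·(0.961700))/(1+145/6394) = 1913/2000 ≈ 0.956500

1 1 9617/10000
2 2 1913/2000
s(2y) = (1/(1913/2000) − 1)/(2) = 87/3826 ≈ 2.2739%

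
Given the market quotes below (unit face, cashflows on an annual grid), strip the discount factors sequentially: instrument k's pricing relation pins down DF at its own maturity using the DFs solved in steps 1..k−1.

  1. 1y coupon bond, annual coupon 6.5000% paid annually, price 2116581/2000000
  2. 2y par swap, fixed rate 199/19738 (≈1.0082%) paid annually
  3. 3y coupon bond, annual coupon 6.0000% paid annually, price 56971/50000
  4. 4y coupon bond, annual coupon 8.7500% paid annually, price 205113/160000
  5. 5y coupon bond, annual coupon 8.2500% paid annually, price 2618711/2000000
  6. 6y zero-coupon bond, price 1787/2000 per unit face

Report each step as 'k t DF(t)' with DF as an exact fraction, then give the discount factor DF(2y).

1 1 9937/10000
2 2 9801/10000
3 3 602/625
4 4 377/400
5 5 9139/10000
6 6 1787/2000
DF(2y) = 9801/10000 ≈ 0.980100

step 1 [1y] bond c/1=13/200: DF=(2116581/2000000 − 13/200·(0))/(1+13/200) = 9937/10000 ≈ 0.993700
step 2 [2y] swap r/1=199/19738: DF=(1 − 199/19738·(0.993700))/(1+199/19738) = 9801/10000 ≈ 0.980100
step 3 [3y] bond c/1=3/50: DF=(56971/50000 − 3/50·(0.993700+0.980100))/(1+3/50) = 602/625 ≈ 0.963200
step 4 [4y] bond c/1=7/80: DF=(205113/160000 − 7/80·(0.993700+0.980100+0.963200))/(1+7/80) = 377/400 ≈ 0.942500
step 5 [5y] bond c/1=33/400: DF=(2618711/2000000 − 33/400·(0.993700+0.980100+0.963200+0.942500))/(1+33/400) = 9139/10000 ≈ 0.913900
step 6 [6y] zero: DF = P = 1787/2000 ≈ 0.893500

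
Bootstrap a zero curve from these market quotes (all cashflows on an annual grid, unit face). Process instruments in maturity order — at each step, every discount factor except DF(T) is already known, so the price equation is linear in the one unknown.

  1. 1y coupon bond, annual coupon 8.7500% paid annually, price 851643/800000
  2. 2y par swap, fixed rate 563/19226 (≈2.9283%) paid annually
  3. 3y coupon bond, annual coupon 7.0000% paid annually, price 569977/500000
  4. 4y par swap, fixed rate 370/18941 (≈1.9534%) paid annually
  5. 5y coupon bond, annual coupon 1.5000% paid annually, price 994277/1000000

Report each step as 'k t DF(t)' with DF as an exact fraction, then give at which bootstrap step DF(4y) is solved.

1 1 9789/10000
2 2 9437/10000
3 3 2349/2500
4 4 463/500
5 5 2309/2500
DF(4y) is solved at step 4

step 1 [1y] bond c/1=7/80: DF=(851643/800000 − 7/80·(0))/(1+7/80) = 9789/10000 ≈ 0.978900
step 2 [2y] swap r/1=563/19226: DF=(1 − 563/19226·(0.978900))/(1+563/19226) = 9437/10000 ≈ 0.943700
step 3 [3y] bond c/1=7/100: DF=(569977/500000 − 7/100·(0.978900+0.943700))/(1+7/100) = 2349/2500 ≈ 0.939600
step 4 [4y] swap r/1=370/18941: DF=(1 − 370/18941·(0.978900+0.943700+0.939600))/(1+370/18941) = 463/500 ≈ 0.926000
step 5 [5y] bond c/1=3/200: DF=(994277/1000000 − 3/200·(0.978900+0.943700+0.939600+0.926000))/(1+3/200) = 2309/2500 ≈ 0.923600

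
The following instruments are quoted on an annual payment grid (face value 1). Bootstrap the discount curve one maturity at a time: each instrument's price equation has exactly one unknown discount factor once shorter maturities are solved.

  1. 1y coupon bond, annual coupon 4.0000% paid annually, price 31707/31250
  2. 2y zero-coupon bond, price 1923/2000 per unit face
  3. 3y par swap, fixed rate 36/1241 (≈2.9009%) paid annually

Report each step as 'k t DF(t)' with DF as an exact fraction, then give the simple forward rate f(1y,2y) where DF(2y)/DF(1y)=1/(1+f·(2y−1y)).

1 1 2439/2500
2 2 1923/2000
3 3 2293/2500
f(1y,2y) = ((2439/2500)/(1923/2000) − 1)/(1) = 47/3205 ≈ 1.4665%

step 1 [1y] bond c/1=1/25: DF=(31707/31250 − 1/25·(0))/(1+1/25) = 2439/2500 ≈ 0.975600
step 2 [2y] zero: DF = P = 1923/2000 ≈ 0.961500
step 3 [3y] swap r/1=36/1241: DF=(1 − 36/1241·(0.975600+0.961500))/(1+36/1241) = 2293/2500 ≈ 0.917200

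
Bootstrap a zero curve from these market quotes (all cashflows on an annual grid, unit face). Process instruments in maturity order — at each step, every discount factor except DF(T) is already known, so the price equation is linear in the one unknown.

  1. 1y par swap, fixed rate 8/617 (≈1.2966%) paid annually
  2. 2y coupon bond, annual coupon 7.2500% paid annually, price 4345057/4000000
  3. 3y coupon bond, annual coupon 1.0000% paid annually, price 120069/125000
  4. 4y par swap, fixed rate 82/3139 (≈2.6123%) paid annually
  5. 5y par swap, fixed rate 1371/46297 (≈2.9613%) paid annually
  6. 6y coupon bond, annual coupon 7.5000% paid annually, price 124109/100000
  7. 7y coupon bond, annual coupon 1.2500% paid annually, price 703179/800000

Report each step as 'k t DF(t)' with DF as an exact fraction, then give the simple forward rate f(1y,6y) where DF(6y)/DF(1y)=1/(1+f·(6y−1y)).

1 1 617/625
2 2 9461/10000
3 3 9319/10000
4 4 1127/1250
5 5 8629/10000
6 6 1663/2000
7 7 8007/10000
f(1y,6y) = ((617/625)/(1663/2000) − 1)/(5) = 1557/41575 ≈ 3.7450%

step 1 [1y] swap r/1=8/617: DF=(1 − 8/617·(0))/(1+8/617) = 617/625 ≈ 0.987200
step 2 [2y] bond c/1=29/400: DF=(4345057/4000000 − 29/400·(0.987200))/(1+29/400) = 9461/10000 ≈ 0.946100
step 3 [3y] bond c/1=1/100: DF=(120069/125000 − 1/100·(0.987200+0.946100))/(1+1/100) = 9319/10000 ≈ 0.931900
step 4 [4y] swap r/1=82/3139: DF=(1 − 82/3139·(0.987200+0.946100+0.931900))/(1+82/3139) = 1127/1250 ≈ 0.901600
step 5 [5y] swap r/1=1371/46297: DF=(1 − 1371/46297·(0.987200+0.946100+0.931900+0.901600))/(1+1371/46297) = 8629/10000 ≈ 0.862900
step 6 [6y] bond c/1=3/40: DF=(124109/100000 − 3/40·(0.987200+0.946100+0.931900+0.901600+0.862900))/(1+3/40) = 1663/2000 ≈ 0.831500
step 7 [7y] bond c/1=1/80: DF=(703179/800000 − 1/80·(0.987200+0.946100+0.931900+0.901600+0.862900+0.831500))/(1+1/80) = 8007/10000 ≈ 0.800700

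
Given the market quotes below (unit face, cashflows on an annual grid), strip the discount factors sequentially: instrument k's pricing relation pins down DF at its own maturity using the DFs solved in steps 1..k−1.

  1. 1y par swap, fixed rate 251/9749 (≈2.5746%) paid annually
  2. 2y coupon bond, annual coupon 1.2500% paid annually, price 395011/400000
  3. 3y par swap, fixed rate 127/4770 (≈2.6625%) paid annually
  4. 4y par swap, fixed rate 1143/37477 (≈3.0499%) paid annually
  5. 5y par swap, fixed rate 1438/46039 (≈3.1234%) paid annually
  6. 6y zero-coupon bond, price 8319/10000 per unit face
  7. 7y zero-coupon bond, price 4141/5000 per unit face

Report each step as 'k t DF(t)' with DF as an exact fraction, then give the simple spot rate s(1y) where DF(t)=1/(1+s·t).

step 1 [1y] swap r/1=251/9749: DF=(1 − 251/9749·(0))/(1+251/9749) = 9749/10000 ≈ 0.974900
step 2 [2y] bond c/1=1/80: DF=(395011/400000 − 1/80·(0.974900))/(1+1/80) = 9633/10000 ≈ 0.963300
step 3 [3y] swap r/1=127/4770: DF=(1 − 127/4770·(0.974900+0.963300))/(1+127/4770) = 4619/5000 ≈ 0.923800
step 4 [4y] swap r/1=1143/37477: DF=(1 − 1143/37477·(0.974900+0.963300+0.923800))/(1+1143/37477) = 8857/10000 ≈ 0.885700
step 5 [5y] swap r/1=1438/46039: DF=(1 − 1438/46039·(0.974900+0.963300+0.923800+0.885700))/(1+1438/46039) = 4281/5000 ≈ 0.856200
step 6 [6y] zero: DF = P = 8319/10000 ≈ 0.831900
step 7 [7y] zero: DF = P = 4141/5000 ≈ 0.828200

1 1 9749/10000
2 2 9633/10000
3 3 4619/5000
4 4 8857/10000
5 5 4281/5000
6 6 8319/10000
7 7 4141/5000
s(1y) = (1/(9749/10000) − 1)/(1) = 251/9749 ≈ 2.5746%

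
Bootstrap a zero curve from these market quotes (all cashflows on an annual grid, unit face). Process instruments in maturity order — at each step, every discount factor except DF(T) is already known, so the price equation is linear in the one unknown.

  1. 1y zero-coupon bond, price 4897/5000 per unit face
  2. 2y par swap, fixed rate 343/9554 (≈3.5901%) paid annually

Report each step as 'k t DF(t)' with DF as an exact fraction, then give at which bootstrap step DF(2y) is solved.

1 1 4897/5000
2 2 4657/5000
DF(2y) is solved at step 2

step 1 [1y] zero: DF = P = 4897/5000 ≈ 0.979400
step 2 [2y] swap r/1=343/9554: DF=(1 − 343/9554·(0.979400))/(1+343/9554) = 4657/5000 ≈ 0.931400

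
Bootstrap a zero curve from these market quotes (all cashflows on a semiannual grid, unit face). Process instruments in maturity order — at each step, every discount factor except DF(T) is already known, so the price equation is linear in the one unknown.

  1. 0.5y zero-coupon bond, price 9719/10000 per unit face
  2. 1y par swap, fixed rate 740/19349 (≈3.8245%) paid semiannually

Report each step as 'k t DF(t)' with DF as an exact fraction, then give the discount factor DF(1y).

1 1/2 9719/10000
2 1 963/1000
DF(1y) = 963/1000 ≈ 0.963000

step 1 [0.5y] zero: DF = P = 9719/10000 ≈ 0.971900
step 2 [1y] swap r/2=370/19349: DF=(1 − 370/19349·(0.971900))/(1+370/19349) = 963/1000 ≈ 0.963000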